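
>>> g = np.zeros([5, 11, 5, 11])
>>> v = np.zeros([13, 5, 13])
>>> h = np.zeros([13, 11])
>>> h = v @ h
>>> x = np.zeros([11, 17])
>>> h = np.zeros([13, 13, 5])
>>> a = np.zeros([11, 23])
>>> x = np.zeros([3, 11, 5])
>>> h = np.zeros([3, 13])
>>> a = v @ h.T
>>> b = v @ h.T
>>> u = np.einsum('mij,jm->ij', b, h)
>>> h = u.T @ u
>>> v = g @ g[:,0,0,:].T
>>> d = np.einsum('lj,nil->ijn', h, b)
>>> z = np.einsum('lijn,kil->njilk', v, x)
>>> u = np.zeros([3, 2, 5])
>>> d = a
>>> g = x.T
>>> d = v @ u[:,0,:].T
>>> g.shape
(5, 11, 3)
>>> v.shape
(5, 11, 5, 5)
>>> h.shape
(3, 3)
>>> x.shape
(3, 11, 5)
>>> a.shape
(13, 5, 3)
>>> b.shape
(13, 5, 3)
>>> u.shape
(3, 2, 5)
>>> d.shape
(5, 11, 5, 3)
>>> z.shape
(5, 5, 11, 5, 3)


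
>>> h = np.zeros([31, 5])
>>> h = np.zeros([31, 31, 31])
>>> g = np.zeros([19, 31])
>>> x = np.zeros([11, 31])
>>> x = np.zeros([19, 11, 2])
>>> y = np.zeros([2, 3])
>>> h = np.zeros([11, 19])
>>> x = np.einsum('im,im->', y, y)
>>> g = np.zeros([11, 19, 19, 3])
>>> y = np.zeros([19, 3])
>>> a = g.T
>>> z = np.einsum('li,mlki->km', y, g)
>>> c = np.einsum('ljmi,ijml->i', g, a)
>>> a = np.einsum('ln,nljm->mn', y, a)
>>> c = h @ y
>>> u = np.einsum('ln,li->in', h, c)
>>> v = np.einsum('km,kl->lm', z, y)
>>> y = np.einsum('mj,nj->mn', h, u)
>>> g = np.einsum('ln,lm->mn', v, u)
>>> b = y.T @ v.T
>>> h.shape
(11, 19)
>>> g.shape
(19, 11)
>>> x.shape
()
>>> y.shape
(11, 3)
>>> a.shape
(11, 3)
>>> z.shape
(19, 11)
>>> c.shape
(11, 3)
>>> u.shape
(3, 19)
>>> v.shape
(3, 11)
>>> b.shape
(3, 3)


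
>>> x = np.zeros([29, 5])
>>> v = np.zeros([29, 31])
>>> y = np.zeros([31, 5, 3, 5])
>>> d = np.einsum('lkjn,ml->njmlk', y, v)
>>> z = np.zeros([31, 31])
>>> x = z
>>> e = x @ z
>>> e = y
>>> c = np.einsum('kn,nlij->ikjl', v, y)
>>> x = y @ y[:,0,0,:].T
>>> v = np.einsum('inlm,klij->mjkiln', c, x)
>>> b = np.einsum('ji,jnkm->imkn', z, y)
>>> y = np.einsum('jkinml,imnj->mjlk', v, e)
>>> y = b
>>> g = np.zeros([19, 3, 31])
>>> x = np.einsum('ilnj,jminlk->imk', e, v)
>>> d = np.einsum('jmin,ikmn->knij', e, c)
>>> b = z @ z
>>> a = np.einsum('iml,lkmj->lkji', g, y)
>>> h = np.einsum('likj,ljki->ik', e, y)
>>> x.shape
(31, 31, 29)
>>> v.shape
(5, 31, 31, 3, 5, 29)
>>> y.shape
(31, 5, 3, 5)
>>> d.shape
(29, 5, 3, 31)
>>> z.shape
(31, 31)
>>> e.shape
(31, 5, 3, 5)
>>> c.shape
(3, 29, 5, 5)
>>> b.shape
(31, 31)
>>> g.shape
(19, 3, 31)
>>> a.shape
(31, 5, 5, 19)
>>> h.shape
(5, 3)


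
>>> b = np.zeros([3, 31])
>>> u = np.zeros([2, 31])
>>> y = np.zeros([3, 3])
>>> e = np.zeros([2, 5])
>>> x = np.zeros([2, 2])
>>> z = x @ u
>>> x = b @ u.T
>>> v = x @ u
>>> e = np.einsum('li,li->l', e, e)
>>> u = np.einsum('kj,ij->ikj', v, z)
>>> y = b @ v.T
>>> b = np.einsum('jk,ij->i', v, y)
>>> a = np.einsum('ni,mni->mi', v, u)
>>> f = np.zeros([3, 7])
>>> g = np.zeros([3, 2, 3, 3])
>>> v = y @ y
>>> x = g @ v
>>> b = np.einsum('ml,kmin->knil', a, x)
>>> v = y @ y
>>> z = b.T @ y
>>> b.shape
(3, 3, 3, 31)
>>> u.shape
(2, 3, 31)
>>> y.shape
(3, 3)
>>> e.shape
(2,)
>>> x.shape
(3, 2, 3, 3)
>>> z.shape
(31, 3, 3, 3)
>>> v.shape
(3, 3)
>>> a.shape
(2, 31)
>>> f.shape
(3, 7)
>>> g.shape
(3, 2, 3, 3)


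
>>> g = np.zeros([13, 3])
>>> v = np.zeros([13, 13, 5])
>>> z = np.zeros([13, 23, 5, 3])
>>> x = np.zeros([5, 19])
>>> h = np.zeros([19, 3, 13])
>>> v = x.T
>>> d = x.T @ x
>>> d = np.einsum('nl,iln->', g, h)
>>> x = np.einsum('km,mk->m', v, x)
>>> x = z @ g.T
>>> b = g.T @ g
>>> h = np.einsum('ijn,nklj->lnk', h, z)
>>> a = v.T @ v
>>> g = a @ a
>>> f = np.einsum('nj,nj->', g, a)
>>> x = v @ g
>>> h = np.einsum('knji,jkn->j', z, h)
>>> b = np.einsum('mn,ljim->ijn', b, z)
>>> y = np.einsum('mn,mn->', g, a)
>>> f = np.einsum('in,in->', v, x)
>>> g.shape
(5, 5)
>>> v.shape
(19, 5)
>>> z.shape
(13, 23, 5, 3)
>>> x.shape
(19, 5)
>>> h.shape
(5,)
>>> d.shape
()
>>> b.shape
(5, 23, 3)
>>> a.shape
(5, 5)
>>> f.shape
()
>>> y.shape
()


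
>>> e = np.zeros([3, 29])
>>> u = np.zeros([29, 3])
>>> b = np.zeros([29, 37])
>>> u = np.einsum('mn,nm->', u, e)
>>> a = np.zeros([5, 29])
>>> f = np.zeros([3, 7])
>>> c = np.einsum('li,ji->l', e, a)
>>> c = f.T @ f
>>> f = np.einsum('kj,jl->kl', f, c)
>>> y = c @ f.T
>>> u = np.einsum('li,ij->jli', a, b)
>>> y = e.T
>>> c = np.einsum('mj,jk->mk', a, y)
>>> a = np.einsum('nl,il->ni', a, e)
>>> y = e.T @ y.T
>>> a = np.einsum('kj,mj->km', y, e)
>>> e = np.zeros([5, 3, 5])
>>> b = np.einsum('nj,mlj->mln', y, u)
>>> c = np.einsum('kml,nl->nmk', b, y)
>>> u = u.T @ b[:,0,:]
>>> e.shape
(5, 3, 5)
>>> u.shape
(29, 5, 29)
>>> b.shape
(37, 5, 29)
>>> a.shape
(29, 3)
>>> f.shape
(3, 7)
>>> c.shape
(29, 5, 37)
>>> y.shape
(29, 29)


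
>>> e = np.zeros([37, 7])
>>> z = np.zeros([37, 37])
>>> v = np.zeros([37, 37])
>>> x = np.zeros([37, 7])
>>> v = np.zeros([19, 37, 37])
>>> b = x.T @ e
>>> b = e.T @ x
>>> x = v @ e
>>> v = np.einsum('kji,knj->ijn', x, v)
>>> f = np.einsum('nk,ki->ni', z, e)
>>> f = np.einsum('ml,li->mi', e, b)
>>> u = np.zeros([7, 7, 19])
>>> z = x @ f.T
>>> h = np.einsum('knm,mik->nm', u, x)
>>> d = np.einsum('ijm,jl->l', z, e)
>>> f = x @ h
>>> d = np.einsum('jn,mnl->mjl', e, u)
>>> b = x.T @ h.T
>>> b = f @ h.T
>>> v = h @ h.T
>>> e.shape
(37, 7)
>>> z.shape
(19, 37, 37)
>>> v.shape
(7, 7)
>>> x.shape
(19, 37, 7)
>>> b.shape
(19, 37, 7)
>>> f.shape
(19, 37, 19)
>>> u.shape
(7, 7, 19)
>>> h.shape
(7, 19)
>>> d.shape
(7, 37, 19)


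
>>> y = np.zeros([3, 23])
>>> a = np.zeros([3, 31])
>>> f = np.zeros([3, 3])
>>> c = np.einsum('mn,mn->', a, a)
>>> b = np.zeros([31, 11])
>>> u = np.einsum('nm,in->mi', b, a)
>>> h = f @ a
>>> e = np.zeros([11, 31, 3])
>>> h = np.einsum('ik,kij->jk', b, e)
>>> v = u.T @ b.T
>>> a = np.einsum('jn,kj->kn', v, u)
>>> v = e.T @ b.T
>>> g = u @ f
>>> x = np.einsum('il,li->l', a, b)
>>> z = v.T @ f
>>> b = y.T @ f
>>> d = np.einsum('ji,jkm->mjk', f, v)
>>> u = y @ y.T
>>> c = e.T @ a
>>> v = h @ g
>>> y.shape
(3, 23)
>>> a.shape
(11, 31)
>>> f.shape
(3, 3)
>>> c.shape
(3, 31, 31)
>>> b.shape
(23, 3)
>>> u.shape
(3, 3)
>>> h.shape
(3, 11)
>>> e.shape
(11, 31, 3)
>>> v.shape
(3, 3)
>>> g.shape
(11, 3)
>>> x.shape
(31,)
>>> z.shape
(31, 31, 3)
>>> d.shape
(31, 3, 31)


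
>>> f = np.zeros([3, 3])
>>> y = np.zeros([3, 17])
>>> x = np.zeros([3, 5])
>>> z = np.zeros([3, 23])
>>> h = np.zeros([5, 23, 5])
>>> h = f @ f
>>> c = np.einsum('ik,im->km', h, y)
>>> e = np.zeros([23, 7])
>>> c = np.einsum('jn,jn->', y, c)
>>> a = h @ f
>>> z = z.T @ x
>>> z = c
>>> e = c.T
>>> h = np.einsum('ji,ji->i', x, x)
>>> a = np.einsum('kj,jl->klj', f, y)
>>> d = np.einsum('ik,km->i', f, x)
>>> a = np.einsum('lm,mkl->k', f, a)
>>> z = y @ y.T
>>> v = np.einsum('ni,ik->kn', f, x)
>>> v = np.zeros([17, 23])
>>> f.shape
(3, 3)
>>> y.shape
(3, 17)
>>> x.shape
(3, 5)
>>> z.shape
(3, 3)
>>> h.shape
(5,)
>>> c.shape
()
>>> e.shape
()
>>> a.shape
(17,)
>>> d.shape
(3,)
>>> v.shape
(17, 23)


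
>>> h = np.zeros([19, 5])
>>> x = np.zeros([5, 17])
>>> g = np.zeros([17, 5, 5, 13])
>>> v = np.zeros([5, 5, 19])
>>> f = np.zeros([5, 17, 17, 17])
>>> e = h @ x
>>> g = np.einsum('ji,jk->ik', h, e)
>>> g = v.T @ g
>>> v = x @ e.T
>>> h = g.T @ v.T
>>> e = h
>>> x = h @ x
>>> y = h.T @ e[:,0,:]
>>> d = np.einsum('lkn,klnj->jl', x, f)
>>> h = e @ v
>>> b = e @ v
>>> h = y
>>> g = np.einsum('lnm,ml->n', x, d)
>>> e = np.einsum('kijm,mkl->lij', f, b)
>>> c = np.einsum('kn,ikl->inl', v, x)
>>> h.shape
(5, 5, 5)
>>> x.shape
(17, 5, 17)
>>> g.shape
(5,)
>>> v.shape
(5, 19)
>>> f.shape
(5, 17, 17, 17)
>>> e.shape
(19, 17, 17)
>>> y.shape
(5, 5, 5)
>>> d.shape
(17, 17)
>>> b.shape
(17, 5, 19)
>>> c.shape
(17, 19, 17)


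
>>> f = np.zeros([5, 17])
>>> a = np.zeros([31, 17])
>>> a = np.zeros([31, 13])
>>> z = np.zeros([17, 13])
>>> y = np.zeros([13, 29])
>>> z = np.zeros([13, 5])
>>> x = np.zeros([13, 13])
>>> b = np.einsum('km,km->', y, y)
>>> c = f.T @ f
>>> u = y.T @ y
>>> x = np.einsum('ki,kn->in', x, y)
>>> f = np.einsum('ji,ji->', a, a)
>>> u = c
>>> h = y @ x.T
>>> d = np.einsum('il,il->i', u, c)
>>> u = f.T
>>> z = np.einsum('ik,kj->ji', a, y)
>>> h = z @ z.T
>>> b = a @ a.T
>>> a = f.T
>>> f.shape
()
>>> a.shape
()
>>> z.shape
(29, 31)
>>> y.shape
(13, 29)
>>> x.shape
(13, 29)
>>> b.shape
(31, 31)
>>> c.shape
(17, 17)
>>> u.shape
()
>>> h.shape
(29, 29)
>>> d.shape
(17,)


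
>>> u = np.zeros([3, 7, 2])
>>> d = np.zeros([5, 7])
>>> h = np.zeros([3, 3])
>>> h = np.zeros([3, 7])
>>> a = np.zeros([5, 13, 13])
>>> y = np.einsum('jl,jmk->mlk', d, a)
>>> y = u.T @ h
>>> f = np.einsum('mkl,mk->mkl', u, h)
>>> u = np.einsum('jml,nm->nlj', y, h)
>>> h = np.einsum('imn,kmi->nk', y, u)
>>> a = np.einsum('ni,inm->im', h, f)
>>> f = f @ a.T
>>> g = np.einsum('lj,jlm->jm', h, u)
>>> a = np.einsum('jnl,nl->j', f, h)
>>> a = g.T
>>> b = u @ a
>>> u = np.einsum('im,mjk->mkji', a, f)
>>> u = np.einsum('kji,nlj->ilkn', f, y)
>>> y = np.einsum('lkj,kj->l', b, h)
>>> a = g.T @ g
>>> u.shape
(3, 7, 3, 2)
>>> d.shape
(5, 7)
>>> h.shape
(7, 3)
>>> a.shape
(2, 2)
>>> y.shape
(3,)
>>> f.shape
(3, 7, 3)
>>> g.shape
(3, 2)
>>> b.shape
(3, 7, 3)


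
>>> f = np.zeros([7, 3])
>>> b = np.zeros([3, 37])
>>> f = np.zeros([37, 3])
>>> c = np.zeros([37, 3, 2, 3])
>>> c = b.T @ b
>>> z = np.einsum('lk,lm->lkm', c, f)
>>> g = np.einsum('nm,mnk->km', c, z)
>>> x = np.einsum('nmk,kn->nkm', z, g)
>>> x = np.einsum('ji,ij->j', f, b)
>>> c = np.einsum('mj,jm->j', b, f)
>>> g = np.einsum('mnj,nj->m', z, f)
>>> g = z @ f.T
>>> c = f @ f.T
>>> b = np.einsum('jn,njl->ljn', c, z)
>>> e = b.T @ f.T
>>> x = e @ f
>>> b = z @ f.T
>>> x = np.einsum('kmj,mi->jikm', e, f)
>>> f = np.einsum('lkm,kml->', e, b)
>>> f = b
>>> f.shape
(37, 37, 37)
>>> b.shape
(37, 37, 37)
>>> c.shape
(37, 37)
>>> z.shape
(37, 37, 3)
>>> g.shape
(37, 37, 37)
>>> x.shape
(37, 3, 37, 37)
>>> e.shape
(37, 37, 37)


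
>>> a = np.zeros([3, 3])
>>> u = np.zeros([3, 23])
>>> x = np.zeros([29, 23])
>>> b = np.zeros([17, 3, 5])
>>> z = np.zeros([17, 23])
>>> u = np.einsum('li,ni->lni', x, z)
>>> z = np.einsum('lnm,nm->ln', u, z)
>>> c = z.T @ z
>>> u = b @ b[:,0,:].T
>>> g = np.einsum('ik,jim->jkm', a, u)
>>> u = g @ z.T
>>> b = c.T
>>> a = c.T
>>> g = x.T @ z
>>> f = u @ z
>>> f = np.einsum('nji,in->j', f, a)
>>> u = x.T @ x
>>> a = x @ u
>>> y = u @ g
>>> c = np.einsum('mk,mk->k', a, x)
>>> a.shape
(29, 23)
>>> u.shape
(23, 23)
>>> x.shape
(29, 23)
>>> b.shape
(17, 17)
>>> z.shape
(29, 17)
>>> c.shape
(23,)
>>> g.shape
(23, 17)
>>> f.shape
(3,)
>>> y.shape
(23, 17)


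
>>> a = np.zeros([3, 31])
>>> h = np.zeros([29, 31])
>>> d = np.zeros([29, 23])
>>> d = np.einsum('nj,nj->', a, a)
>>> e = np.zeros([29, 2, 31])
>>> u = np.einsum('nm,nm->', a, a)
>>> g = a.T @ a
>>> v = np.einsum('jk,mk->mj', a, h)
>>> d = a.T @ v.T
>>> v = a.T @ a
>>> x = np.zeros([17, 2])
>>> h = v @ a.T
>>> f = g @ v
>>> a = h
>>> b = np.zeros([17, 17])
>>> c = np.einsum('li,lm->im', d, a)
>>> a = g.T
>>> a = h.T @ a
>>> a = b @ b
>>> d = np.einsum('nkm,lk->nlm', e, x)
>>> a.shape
(17, 17)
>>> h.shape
(31, 3)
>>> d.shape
(29, 17, 31)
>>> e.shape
(29, 2, 31)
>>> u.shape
()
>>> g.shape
(31, 31)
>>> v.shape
(31, 31)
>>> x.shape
(17, 2)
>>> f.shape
(31, 31)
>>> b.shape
(17, 17)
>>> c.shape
(29, 3)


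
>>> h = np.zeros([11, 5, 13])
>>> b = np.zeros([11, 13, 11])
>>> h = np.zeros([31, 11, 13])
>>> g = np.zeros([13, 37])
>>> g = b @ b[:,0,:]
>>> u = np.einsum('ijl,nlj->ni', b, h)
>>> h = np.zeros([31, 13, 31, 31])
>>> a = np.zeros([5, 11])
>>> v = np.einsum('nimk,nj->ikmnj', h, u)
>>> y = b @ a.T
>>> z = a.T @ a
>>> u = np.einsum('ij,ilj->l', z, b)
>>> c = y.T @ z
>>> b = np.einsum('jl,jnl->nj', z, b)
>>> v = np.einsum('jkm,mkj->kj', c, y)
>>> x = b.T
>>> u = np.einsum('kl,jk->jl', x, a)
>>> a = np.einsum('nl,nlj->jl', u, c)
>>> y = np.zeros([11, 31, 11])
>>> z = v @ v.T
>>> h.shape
(31, 13, 31, 31)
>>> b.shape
(13, 11)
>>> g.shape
(11, 13, 11)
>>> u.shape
(5, 13)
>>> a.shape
(11, 13)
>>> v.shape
(13, 5)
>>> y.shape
(11, 31, 11)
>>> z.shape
(13, 13)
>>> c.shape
(5, 13, 11)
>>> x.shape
(11, 13)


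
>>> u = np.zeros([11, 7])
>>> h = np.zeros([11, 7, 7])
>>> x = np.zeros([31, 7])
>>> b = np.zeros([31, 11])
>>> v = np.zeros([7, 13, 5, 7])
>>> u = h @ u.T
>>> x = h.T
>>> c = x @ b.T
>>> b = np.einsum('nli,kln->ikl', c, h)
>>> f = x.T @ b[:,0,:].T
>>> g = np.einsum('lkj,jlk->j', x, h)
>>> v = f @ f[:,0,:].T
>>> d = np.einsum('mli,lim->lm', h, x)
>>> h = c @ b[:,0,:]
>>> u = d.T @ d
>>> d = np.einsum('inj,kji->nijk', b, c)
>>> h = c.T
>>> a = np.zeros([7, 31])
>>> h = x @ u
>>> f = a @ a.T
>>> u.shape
(11, 11)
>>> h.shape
(7, 7, 11)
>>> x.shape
(7, 7, 11)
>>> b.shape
(31, 11, 7)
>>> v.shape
(11, 7, 11)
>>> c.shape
(7, 7, 31)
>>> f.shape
(7, 7)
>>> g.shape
(11,)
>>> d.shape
(11, 31, 7, 7)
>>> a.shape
(7, 31)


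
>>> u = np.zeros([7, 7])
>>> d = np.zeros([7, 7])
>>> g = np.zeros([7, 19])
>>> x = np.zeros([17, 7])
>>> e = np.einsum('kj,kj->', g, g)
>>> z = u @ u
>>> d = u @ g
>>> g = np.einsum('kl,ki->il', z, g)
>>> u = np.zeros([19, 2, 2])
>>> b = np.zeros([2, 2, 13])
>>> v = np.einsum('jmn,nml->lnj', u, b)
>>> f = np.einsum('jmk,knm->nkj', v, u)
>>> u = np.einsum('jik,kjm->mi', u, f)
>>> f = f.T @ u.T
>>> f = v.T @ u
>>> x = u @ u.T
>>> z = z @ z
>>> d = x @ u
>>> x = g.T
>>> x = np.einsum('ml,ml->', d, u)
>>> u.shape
(13, 2)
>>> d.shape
(13, 2)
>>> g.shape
(19, 7)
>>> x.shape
()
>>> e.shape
()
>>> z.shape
(7, 7)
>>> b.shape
(2, 2, 13)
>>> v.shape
(13, 2, 19)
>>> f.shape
(19, 2, 2)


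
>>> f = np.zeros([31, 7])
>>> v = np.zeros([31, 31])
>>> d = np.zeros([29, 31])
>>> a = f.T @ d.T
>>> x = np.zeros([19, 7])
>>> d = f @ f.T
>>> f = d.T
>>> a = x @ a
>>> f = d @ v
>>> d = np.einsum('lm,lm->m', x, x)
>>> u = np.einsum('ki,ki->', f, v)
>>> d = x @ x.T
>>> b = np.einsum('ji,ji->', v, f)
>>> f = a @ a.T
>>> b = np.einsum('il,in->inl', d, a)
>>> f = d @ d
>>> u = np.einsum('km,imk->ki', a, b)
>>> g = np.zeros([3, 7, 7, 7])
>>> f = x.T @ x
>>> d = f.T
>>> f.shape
(7, 7)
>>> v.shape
(31, 31)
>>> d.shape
(7, 7)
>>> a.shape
(19, 29)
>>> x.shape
(19, 7)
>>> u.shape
(19, 19)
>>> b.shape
(19, 29, 19)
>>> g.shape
(3, 7, 7, 7)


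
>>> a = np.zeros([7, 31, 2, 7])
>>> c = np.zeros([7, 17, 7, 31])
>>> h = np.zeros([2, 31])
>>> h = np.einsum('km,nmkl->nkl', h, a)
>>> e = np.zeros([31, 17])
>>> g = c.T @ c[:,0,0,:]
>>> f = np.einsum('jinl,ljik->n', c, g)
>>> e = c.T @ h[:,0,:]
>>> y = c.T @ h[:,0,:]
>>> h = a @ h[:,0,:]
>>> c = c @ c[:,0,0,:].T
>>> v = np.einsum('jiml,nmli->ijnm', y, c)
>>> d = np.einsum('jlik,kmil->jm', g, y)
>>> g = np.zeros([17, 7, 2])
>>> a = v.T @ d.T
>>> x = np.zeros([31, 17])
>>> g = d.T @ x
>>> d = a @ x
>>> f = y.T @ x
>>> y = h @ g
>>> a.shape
(17, 7, 31, 31)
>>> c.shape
(7, 17, 7, 7)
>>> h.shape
(7, 31, 2, 7)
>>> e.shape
(31, 7, 17, 7)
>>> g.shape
(7, 17)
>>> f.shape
(7, 17, 7, 17)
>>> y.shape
(7, 31, 2, 17)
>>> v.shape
(7, 31, 7, 17)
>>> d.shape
(17, 7, 31, 17)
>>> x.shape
(31, 17)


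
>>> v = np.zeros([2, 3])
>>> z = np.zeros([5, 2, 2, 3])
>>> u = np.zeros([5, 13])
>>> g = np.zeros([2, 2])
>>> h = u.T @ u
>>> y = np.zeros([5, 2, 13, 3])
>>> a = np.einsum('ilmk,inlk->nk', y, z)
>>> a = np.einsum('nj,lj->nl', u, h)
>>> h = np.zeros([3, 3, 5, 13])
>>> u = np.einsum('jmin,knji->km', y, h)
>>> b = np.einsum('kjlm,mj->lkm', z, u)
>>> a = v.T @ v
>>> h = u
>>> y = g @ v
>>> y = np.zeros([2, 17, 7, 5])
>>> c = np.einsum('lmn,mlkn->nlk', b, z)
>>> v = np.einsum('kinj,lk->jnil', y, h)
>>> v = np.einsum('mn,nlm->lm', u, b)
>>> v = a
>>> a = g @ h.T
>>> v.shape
(3, 3)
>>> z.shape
(5, 2, 2, 3)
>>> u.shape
(3, 2)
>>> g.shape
(2, 2)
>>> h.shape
(3, 2)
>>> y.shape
(2, 17, 7, 5)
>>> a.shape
(2, 3)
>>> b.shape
(2, 5, 3)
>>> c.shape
(3, 2, 2)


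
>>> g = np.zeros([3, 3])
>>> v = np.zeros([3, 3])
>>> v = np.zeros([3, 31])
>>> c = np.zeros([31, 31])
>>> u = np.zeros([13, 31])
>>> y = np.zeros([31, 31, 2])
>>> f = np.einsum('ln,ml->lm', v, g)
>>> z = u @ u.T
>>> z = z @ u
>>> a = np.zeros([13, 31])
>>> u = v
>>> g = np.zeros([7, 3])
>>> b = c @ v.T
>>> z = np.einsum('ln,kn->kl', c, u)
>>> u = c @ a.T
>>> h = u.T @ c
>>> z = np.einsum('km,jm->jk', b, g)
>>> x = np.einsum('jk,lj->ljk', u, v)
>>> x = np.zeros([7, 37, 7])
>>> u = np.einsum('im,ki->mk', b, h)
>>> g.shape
(7, 3)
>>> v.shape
(3, 31)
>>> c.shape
(31, 31)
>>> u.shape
(3, 13)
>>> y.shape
(31, 31, 2)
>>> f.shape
(3, 3)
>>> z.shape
(7, 31)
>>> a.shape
(13, 31)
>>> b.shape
(31, 3)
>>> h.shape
(13, 31)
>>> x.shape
(7, 37, 7)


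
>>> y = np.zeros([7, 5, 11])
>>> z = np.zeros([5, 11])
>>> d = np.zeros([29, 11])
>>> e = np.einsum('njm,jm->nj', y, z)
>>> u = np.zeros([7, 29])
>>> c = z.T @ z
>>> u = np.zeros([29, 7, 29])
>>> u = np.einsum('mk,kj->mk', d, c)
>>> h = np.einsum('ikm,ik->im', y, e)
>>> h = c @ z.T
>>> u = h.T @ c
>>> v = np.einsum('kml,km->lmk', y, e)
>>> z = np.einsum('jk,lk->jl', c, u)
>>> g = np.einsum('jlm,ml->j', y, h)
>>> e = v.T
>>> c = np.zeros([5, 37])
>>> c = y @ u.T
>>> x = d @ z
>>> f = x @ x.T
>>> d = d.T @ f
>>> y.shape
(7, 5, 11)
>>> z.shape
(11, 5)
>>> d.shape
(11, 29)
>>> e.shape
(7, 5, 11)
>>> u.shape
(5, 11)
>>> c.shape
(7, 5, 5)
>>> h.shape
(11, 5)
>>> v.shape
(11, 5, 7)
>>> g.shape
(7,)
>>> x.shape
(29, 5)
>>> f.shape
(29, 29)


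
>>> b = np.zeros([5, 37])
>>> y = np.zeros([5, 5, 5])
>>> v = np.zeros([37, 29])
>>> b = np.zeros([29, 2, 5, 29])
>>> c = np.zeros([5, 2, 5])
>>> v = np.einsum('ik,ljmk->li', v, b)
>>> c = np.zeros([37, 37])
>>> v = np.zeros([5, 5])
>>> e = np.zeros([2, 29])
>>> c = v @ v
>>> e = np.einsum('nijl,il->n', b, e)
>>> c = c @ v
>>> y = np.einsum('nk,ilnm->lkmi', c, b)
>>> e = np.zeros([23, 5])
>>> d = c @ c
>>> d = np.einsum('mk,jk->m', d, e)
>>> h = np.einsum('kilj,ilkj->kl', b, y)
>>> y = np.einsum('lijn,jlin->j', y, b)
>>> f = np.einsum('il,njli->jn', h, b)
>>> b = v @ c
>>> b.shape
(5, 5)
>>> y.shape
(29,)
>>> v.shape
(5, 5)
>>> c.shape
(5, 5)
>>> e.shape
(23, 5)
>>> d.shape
(5,)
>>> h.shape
(29, 5)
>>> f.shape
(2, 29)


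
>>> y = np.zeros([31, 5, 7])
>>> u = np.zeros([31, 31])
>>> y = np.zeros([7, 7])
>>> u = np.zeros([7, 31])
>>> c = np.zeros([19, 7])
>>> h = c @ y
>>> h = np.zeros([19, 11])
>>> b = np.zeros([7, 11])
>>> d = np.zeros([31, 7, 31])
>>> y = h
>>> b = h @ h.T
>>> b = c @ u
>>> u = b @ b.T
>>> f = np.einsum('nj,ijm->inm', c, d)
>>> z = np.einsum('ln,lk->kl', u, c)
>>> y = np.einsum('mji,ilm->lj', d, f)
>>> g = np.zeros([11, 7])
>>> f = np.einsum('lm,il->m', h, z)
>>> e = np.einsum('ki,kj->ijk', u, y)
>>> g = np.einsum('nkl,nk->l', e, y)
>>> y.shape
(19, 7)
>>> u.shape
(19, 19)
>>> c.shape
(19, 7)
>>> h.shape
(19, 11)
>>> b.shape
(19, 31)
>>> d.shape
(31, 7, 31)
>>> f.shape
(11,)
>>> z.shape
(7, 19)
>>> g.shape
(19,)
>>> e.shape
(19, 7, 19)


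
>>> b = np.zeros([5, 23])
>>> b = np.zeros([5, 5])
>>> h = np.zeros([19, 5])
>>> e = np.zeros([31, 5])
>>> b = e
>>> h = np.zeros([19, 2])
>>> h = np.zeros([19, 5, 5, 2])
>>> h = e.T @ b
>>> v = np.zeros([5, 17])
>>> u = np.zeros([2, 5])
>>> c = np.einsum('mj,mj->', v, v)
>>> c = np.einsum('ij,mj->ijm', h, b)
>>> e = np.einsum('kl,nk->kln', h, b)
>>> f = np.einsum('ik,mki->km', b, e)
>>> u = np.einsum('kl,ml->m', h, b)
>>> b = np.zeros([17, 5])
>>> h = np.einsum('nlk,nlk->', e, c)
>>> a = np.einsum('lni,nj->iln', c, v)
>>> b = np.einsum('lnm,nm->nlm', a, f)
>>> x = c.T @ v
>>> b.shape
(5, 31, 5)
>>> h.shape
()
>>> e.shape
(5, 5, 31)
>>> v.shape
(5, 17)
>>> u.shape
(31,)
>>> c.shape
(5, 5, 31)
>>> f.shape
(5, 5)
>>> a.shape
(31, 5, 5)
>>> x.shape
(31, 5, 17)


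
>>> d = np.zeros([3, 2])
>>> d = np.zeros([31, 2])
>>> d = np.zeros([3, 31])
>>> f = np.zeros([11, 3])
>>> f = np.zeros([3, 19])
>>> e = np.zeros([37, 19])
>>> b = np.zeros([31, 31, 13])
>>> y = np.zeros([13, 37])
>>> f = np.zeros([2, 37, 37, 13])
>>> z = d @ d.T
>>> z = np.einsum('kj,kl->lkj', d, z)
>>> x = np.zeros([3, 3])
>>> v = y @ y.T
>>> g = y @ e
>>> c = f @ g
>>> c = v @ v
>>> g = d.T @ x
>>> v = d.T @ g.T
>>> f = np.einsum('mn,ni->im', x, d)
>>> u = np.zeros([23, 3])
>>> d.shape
(3, 31)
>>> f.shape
(31, 3)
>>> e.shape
(37, 19)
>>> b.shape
(31, 31, 13)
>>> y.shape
(13, 37)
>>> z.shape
(3, 3, 31)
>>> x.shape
(3, 3)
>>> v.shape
(31, 31)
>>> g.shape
(31, 3)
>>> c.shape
(13, 13)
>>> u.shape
(23, 3)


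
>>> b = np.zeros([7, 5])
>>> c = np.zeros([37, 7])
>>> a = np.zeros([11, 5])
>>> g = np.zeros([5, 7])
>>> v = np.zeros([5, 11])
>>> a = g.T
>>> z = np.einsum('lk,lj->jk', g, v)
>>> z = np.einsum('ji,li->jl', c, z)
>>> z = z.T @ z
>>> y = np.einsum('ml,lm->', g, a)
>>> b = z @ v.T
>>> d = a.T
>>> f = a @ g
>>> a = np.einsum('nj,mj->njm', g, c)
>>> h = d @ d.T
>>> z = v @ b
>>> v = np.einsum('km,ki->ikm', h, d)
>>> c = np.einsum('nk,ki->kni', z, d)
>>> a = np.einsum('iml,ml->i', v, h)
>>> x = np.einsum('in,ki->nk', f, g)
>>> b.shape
(11, 5)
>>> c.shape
(5, 5, 7)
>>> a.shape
(7,)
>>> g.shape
(5, 7)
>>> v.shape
(7, 5, 5)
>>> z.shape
(5, 5)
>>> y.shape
()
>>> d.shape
(5, 7)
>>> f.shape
(7, 7)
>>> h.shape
(5, 5)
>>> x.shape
(7, 5)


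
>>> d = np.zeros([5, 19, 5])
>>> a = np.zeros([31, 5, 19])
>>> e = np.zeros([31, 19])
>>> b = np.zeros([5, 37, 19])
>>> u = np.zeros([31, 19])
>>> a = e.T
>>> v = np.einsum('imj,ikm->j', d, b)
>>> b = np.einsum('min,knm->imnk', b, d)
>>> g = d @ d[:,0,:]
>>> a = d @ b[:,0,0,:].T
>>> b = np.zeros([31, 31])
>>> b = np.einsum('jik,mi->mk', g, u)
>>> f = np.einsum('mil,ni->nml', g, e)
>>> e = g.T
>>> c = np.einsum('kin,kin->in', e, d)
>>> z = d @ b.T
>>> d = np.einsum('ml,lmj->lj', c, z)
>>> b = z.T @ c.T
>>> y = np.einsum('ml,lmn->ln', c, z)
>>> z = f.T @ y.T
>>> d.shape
(5, 31)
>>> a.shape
(5, 19, 37)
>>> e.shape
(5, 19, 5)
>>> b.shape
(31, 19, 19)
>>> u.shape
(31, 19)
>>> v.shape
(5,)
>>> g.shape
(5, 19, 5)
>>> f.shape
(31, 5, 5)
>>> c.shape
(19, 5)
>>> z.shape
(5, 5, 5)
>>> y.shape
(5, 31)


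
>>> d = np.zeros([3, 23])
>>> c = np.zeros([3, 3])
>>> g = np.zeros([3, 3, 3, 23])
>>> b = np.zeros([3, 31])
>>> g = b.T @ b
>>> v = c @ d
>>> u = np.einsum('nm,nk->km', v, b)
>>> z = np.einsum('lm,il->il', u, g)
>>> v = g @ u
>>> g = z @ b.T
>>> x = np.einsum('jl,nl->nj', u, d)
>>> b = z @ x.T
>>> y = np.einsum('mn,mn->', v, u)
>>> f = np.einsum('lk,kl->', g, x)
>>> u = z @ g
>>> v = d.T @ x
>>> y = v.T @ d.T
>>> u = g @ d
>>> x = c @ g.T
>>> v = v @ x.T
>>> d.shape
(3, 23)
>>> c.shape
(3, 3)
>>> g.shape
(31, 3)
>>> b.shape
(31, 3)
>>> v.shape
(23, 3)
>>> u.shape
(31, 23)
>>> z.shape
(31, 31)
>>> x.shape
(3, 31)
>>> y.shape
(31, 3)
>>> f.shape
()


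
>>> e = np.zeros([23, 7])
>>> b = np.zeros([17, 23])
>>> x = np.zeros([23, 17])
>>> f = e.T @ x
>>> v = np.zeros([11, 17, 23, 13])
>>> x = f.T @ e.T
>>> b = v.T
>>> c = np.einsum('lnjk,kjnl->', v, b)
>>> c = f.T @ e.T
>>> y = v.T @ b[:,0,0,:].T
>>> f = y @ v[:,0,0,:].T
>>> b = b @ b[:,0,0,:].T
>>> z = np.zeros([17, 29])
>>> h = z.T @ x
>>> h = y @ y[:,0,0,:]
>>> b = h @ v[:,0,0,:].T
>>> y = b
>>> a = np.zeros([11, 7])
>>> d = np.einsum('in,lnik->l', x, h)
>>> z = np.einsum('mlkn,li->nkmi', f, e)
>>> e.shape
(23, 7)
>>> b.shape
(13, 23, 17, 11)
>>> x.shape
(17, 23)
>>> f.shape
(13, 23, 17, 11)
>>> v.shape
(11, 17, 23, 13)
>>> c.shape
(17, 23)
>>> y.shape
(13, 23, 17, 11)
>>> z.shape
(11, 17, 13, 7)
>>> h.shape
(13, 23, 17, 13)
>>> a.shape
(11, 7)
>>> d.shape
(13,)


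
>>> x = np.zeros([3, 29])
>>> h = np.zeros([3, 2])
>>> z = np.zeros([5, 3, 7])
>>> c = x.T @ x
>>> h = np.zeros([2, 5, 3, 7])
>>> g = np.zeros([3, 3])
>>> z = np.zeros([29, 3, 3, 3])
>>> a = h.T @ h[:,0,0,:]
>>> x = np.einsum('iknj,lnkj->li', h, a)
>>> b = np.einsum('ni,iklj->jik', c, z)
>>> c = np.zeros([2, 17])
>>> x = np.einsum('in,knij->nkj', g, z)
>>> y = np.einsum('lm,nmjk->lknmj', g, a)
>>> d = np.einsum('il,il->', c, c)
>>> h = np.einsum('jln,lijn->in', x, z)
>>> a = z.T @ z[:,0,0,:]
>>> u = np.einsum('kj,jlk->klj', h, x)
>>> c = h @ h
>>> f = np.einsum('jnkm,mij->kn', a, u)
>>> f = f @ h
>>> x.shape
(3, 29, 3)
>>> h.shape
(3, 3)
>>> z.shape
(29, 3, 3, 3)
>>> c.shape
(3, 3)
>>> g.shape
(3, 3)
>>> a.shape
(3, 3, 3, 3)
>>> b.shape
(3, 29, 3)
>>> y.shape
(3, 7, 7, 3, 5)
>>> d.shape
()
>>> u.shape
(3, 29, 3)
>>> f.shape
(3, 3)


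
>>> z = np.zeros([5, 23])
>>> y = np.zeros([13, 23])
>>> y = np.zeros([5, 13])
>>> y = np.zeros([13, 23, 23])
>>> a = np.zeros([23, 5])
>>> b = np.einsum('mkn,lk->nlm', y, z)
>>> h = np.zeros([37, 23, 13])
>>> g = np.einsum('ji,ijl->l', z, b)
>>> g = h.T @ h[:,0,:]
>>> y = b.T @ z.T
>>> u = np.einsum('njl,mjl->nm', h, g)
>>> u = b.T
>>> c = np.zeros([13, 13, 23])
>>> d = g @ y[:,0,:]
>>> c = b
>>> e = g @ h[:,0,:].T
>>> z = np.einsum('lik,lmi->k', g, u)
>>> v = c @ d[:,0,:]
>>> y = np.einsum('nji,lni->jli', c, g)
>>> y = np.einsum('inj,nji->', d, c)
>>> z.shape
(13,)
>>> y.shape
()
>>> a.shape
(23, 5)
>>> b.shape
(23, 5, 13)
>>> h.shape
(37, 23, 13)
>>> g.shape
(13, 23, 13)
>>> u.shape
(13, 5, 23)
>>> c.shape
(23, 5, 13)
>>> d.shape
(13, 23, 5)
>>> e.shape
(13, 23, 37)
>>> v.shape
(23, 5, 5)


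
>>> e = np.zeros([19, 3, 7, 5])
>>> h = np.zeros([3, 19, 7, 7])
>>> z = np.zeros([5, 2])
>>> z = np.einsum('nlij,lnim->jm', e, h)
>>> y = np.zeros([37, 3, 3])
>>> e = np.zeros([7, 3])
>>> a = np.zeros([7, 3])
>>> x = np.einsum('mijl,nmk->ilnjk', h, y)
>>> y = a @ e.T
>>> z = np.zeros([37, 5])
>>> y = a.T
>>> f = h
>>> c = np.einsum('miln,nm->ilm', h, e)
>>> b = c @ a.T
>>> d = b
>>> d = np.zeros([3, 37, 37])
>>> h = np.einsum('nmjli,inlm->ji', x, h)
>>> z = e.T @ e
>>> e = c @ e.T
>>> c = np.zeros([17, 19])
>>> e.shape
(19, 7, 7)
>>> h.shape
(37, 3)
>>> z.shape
(3, 3)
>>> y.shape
(3, 7)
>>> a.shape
(7, 3)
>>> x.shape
(19, 7, 37, 7, 3)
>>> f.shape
(3, 19, 7, 7)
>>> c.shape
(17, 19)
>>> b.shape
(19, 7, 7)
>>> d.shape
(3, 37, 37)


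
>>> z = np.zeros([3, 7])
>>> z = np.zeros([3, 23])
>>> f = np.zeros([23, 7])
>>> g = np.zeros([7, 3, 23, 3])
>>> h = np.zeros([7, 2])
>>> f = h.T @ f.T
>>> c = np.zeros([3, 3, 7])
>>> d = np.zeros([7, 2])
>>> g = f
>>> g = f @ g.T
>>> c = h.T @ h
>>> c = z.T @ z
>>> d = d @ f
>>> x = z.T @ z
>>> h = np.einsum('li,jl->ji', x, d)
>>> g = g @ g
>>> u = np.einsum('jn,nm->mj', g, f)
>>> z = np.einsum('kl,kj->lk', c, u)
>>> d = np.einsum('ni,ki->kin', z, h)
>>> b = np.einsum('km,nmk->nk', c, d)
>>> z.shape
(23, 23)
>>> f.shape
(2, 23)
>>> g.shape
(2, 2)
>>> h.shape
(7, 23)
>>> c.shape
(23, 23)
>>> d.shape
(7, 23, 23)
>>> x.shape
(23, 23)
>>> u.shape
(23, 2)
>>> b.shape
(7, 23)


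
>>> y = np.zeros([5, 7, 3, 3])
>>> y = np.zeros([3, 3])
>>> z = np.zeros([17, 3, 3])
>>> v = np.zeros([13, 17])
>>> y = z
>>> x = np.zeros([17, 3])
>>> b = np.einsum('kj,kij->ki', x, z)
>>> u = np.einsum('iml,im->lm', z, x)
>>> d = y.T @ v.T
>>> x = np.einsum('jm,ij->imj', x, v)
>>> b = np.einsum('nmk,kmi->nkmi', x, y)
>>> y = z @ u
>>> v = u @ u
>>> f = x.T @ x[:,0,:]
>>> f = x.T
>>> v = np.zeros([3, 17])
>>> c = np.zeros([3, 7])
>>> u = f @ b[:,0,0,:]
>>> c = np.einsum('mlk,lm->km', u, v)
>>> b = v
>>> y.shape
(17, 3, 3)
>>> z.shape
(17, 3, 3)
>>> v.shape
(3, 17)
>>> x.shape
(13, 3, 17)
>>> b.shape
(3, 17)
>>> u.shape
(17, 3, 3)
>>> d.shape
(3, 3, 13)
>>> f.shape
(17, 3, 13)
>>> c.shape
(3, 17)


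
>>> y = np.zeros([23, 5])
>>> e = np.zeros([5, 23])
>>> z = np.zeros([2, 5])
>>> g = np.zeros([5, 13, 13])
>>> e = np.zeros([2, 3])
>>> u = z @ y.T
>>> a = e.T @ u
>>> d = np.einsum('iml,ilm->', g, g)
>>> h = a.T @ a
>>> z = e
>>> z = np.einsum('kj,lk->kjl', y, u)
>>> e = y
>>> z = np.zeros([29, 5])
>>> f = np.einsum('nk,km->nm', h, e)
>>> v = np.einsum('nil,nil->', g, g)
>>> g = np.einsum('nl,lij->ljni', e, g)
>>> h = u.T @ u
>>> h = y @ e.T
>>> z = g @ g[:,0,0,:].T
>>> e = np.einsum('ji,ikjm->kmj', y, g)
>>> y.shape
(23, 5)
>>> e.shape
(13, 13, 23)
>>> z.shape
(5, 13, 23, 5)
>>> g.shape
(5, 13, 23, 13)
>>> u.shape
(2, 23)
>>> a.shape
(3, 23)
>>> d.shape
()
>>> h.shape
(23, 23)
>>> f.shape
(23, 5)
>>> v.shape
()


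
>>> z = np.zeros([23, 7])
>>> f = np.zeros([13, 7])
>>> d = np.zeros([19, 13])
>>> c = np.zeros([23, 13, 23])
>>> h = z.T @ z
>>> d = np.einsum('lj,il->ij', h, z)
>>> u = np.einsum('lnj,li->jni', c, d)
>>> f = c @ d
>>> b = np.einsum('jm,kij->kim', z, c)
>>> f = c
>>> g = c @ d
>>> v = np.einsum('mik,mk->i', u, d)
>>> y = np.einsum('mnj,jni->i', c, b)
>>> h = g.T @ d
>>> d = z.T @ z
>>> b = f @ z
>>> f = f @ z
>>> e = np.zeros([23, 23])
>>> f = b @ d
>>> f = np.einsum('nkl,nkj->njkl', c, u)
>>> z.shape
(23, 7)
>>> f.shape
(23, 7, 13, 23)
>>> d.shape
(7, 7)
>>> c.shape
(23, 13, 23)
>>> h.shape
(7, 13, 7)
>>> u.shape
(23, 13, 7)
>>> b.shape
(23, 13, 7)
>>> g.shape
(23, 13, 7)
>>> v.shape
(13,)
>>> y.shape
(7,)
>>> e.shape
(23, 23)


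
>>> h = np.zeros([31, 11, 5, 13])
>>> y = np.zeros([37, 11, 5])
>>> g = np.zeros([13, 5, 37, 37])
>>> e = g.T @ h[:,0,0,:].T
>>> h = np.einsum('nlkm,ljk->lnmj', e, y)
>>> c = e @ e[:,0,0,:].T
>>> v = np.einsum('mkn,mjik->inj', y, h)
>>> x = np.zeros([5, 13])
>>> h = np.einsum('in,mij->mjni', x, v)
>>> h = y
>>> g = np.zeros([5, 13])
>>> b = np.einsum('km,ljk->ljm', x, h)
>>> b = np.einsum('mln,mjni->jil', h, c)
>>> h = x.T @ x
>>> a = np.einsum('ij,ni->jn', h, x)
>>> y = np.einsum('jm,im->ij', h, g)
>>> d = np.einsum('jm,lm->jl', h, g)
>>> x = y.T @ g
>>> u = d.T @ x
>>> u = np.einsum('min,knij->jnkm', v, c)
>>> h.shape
(13, 13)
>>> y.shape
(5, 13)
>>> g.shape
(5, 13)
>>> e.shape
(37, 37, 5, 31)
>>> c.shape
(37, 37, 5, 37)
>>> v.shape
(31, 5, 37)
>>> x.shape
(13, 13)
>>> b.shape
(37, 37, 11)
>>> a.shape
(13, 5)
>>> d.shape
(13, 5)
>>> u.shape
(37, 37, 37, 31)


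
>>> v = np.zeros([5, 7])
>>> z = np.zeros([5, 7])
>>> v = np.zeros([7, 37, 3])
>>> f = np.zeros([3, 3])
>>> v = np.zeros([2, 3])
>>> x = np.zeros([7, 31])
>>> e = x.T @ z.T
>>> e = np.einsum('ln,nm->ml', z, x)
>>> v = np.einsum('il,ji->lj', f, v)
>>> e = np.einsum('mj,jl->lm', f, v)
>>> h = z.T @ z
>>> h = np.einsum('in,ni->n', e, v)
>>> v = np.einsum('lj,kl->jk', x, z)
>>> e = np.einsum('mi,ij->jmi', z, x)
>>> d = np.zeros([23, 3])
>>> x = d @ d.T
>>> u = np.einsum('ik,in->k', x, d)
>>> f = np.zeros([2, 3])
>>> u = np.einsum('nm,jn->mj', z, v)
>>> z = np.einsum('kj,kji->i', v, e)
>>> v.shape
(31, 5)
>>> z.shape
(7,)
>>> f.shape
(2, 3)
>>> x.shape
(23, 23)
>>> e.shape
(31, 5, 7)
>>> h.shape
(3,)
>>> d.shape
(23, 3)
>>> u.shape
(7, 31)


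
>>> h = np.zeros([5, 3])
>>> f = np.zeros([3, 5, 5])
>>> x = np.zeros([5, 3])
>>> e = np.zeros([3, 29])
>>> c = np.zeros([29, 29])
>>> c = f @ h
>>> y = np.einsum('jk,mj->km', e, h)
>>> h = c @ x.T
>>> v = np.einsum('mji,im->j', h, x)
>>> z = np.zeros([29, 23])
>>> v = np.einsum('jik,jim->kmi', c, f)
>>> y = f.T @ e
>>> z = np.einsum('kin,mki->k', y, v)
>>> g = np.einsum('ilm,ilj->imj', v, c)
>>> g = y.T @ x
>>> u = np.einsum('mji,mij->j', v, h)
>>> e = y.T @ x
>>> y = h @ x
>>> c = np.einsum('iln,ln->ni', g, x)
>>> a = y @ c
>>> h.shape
(3, 5, 5)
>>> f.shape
(3, 5, 5)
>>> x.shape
(5, 3)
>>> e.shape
(29, 5, 3)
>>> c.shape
(3, 29)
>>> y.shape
(3, 5, 3)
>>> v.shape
(3, 5, 5)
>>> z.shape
(5,)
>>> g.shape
(29, 5, 3)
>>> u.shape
(5,)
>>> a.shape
(3, 5, 29)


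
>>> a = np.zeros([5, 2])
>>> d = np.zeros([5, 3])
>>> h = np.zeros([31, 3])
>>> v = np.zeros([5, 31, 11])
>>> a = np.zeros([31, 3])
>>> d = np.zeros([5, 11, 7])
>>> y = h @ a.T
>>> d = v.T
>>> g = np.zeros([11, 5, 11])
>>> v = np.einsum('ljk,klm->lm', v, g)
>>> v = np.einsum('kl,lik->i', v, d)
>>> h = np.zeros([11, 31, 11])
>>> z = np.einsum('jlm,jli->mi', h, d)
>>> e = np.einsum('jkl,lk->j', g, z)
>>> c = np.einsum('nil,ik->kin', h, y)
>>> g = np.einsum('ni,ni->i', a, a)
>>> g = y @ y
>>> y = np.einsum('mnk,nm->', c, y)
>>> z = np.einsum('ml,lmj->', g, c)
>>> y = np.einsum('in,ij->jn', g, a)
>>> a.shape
(31, 3)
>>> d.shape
(11, 31, 5)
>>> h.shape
(11, 31, 11)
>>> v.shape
(31,)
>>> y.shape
(3, 31)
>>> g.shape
(31, 31)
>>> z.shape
()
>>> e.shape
(11,)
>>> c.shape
(31, 31, 11)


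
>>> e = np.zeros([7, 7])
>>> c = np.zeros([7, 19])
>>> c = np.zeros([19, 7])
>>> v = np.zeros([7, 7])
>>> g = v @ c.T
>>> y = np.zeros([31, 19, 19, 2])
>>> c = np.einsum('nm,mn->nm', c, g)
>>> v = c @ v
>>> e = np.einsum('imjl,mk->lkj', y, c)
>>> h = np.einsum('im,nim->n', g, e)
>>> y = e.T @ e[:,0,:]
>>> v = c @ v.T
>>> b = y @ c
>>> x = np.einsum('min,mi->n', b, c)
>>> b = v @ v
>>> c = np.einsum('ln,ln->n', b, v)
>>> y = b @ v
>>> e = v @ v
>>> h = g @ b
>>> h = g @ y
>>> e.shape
(19, 19)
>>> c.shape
(19,)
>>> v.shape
(19, 19)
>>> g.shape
(7, 19)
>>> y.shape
(19, 19)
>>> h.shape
(7, 19)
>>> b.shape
(19, 19)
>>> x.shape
(7,)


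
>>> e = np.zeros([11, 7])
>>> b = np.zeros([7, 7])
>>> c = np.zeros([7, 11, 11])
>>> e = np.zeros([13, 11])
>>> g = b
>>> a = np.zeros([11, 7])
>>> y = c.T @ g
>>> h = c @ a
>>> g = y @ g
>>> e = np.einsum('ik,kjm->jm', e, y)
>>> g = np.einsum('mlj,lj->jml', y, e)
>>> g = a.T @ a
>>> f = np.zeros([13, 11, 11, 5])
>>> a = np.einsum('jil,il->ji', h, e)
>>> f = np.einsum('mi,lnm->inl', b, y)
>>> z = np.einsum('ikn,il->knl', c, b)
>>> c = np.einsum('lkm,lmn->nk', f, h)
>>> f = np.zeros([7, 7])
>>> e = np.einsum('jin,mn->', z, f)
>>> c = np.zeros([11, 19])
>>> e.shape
()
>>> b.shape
(7, 7)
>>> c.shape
(11, 19)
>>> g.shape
(7, 7)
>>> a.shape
(7, 11)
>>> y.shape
(11, 11, 7)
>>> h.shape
(7, 11, 7)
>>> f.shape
(7, 7)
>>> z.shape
(11, 11, 7)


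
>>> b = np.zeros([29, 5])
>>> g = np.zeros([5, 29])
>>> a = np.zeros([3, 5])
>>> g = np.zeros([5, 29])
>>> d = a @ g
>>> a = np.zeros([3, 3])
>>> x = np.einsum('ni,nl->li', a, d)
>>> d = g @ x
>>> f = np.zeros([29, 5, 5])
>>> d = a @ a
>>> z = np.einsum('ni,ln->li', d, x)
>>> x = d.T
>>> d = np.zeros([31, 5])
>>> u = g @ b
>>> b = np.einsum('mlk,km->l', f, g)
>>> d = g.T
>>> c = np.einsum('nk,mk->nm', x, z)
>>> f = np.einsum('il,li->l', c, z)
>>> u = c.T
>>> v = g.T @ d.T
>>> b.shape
(5,)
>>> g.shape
(5, 29)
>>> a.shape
(3, 3)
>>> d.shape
(29, 5)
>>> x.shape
(3, 3)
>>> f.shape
(29,)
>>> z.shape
(29, 3)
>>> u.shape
(29, 3)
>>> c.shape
(3, 29)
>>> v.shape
(29, 29)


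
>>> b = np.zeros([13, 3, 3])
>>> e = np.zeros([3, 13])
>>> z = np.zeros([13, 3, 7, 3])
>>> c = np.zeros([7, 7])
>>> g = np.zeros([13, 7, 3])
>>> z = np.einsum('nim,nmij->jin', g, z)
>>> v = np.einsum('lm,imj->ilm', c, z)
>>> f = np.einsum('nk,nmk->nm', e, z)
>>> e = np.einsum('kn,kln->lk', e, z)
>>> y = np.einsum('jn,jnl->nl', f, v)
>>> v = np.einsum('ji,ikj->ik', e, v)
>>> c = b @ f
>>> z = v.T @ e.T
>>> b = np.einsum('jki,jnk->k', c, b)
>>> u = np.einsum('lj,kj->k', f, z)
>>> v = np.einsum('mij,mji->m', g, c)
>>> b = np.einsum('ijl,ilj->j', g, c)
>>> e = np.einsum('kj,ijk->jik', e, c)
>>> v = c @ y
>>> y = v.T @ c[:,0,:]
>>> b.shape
(7,)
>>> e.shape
(3, 13, 7)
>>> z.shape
(7, 7)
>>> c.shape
(13, 3, 7)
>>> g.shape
(13, 7, 3)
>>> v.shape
(13, 3, 7)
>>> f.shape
(3, 7)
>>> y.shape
(7, 3, 7)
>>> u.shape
(7,)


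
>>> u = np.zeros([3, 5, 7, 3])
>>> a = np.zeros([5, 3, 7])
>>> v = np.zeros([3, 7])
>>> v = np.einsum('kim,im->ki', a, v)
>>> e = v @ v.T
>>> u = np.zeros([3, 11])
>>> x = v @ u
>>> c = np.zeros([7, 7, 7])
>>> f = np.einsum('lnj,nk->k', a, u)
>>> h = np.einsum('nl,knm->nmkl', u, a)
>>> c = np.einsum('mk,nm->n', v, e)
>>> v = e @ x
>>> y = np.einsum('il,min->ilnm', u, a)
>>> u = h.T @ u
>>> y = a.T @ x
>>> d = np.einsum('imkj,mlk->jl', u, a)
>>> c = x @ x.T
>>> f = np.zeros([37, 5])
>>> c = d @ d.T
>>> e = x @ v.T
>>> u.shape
(11, 5, 7, 11)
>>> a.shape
(5, 3, 7)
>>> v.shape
(5, 11)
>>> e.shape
(5, 5)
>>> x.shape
(5, 11)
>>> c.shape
(11, 11)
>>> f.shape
(37, 5)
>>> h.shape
(3, 7, 5, 11)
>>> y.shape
(7, 3, 11)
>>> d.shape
(11, 3)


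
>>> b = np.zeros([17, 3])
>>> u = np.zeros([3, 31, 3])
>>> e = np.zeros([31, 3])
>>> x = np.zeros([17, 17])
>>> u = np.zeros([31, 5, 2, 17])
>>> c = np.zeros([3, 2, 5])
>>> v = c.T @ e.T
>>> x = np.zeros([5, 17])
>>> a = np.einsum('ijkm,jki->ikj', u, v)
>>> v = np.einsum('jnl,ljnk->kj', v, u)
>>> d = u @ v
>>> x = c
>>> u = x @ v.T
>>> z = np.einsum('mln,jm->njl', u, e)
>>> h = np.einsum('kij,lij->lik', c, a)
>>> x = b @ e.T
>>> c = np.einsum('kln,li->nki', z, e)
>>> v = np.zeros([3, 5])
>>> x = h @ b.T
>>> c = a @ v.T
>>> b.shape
(17, 3)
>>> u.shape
(3, 2, 17)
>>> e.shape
(31, 3)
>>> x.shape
(31, 2, 17)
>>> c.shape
(31, 2, 3)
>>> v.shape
(3, 5)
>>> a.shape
(31, 2, 5)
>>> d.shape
(31, 5, 2, 5)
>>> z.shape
(17, 31, 2)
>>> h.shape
(31, 2, 3)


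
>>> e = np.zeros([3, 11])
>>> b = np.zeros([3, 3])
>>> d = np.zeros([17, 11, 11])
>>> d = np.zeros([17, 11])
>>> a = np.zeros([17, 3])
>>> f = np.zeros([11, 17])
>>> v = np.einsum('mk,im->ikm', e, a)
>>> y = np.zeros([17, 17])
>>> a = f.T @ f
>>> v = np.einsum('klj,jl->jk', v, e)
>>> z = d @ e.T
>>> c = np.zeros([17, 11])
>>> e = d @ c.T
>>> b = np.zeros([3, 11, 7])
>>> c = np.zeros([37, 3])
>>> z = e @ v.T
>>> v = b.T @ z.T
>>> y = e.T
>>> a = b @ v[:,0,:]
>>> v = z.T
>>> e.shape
(17, 17)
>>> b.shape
(3, 11, 7)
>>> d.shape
(17, 11)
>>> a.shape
(3, 11, 17)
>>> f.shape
(11, 17)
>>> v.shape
(3, 17)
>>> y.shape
(17, 17)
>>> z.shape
(17, 3)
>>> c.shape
(37, 3)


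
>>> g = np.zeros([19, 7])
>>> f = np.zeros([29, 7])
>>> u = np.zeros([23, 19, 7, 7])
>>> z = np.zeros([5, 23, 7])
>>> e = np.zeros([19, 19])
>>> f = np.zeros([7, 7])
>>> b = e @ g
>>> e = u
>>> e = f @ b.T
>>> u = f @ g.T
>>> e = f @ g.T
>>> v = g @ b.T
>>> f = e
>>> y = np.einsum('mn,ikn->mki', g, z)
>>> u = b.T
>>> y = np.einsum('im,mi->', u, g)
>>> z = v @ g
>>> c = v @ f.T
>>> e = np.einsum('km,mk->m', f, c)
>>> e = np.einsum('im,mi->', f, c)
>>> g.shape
(19, 7)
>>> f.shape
(7, 19)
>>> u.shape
(7, 19)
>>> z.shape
(19, 7)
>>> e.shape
()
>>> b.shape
(19, 7)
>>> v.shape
(19, 19)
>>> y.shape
()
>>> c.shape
(19, 7)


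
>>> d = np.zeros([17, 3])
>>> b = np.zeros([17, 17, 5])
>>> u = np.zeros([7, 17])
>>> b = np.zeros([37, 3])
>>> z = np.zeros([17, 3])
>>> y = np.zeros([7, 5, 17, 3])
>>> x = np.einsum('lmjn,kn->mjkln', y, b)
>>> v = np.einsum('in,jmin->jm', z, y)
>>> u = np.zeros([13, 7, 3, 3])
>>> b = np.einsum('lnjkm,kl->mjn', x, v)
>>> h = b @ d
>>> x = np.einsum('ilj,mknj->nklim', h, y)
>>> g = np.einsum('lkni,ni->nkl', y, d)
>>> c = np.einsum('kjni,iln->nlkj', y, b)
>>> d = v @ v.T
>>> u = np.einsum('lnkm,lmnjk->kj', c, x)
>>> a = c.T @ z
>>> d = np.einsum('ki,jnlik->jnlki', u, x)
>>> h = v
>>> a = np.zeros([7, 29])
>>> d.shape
(17, 5, 37, 7, 3)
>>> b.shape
(3, 37, 17)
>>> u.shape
(7, 3)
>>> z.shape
(17, 3)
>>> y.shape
(7, 5, 17, 3)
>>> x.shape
(17, 5, 37, 3, 7)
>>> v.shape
(7, 5)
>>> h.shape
(7, 5)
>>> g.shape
(17, 5, 7)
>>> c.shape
(17, 37, 7, 5)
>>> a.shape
(7, 29)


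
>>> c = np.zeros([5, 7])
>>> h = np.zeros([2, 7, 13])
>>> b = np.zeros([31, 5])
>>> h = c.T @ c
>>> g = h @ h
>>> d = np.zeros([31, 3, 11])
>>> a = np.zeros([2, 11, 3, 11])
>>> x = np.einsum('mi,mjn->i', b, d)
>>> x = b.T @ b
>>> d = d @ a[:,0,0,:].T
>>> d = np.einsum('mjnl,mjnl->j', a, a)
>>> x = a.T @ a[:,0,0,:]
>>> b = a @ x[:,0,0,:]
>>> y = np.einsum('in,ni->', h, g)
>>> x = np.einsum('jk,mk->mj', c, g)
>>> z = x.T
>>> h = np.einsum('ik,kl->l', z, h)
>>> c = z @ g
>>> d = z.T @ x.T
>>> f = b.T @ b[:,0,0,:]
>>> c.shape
(5, 7)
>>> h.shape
(7,)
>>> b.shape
(2, 11, 3, 11)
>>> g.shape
(7, 7)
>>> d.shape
(7, 7)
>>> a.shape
(2, 11, 3, 11)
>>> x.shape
(7, 5)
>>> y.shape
()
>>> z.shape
(5, 7)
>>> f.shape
(11, 3, 11, 11)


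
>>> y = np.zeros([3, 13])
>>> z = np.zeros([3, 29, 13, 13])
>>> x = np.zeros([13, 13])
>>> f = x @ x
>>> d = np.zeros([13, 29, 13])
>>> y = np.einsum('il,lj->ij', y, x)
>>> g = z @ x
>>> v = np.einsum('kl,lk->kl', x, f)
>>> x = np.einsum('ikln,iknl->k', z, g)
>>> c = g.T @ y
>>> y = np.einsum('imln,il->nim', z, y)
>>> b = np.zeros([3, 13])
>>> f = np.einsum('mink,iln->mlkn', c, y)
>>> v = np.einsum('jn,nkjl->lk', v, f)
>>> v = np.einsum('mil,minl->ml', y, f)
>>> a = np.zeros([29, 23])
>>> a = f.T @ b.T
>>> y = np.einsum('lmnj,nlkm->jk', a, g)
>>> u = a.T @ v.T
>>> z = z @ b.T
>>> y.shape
(3, 13)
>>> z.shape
(3, 29, 13, 3)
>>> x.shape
(29,)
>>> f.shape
(13, 3, 13, 29)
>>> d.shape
(13, 29, 13)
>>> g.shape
(3, 29, 13, 13)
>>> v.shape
(13, 29)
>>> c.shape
(13, 13, 29, 13)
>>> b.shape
(3, 13)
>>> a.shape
(29, 13, 3, 3)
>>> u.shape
(3, 3, 13, 13)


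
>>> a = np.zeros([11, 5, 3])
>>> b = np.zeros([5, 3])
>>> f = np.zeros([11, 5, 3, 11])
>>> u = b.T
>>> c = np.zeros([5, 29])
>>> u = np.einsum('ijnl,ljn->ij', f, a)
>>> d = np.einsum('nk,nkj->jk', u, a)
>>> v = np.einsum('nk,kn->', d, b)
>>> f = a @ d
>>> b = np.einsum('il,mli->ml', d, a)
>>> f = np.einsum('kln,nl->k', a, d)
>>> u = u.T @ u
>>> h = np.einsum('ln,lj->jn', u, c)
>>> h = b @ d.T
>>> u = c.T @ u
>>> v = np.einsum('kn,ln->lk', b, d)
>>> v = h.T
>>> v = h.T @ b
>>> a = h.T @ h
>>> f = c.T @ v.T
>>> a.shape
(3, 3)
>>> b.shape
(11, 5)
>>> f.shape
(29, 3)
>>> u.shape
(29, 5)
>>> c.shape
(5, 29)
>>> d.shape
(3, 5)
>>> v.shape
(3, 5)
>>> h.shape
(11, 3)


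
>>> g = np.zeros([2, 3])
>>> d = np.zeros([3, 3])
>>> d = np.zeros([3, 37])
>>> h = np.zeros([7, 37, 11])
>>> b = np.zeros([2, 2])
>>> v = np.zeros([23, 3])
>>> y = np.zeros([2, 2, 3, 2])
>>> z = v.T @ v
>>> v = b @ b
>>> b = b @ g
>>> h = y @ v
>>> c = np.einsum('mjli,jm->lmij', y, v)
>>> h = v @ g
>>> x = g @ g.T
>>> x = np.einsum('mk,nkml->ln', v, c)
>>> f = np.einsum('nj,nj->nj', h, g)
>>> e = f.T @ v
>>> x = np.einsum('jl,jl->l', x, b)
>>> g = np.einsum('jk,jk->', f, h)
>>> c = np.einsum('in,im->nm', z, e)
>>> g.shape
()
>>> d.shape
(3, 37)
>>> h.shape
(2, 3)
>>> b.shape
(2, 3)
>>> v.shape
(2, 2)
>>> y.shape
(2, 2, 3, 2)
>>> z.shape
(3, 3)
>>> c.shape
(3, 2)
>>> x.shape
(3,)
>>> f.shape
(2, 3)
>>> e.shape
(3, 2)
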